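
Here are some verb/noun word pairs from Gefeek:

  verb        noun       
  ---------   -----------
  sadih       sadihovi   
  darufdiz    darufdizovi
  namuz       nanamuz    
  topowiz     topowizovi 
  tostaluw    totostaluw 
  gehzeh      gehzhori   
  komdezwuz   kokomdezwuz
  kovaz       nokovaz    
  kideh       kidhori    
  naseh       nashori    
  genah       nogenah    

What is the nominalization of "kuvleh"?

kuvlhori

"kuvleh" has last vowel 'e'. The stems whose last vowel is 'e' (gehzeh → gehzhori, naseh → nashori, kideh → kidhori) delete the last vowel and add -ori.
So kuvleh → kuvlhori.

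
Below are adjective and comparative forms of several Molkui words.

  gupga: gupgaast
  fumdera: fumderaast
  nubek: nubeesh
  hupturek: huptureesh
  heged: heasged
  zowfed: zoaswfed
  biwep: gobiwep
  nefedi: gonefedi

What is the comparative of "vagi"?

nubek and heged both have last vowel 'e' yet inflect differently (nubeesh, heasged), so the last vowel is not what conditions the rule; the final letter is.
"vagi" ends in -i. The one such stem in the data (nefedi → gonefedi) adds the prefix go-, so the same rule applies.
The other patterns: stems ending in -a add -ast; stems ending in -k drop the final letter and add -esh; stems ending in -d insert -as- after the first vowel.
So vagi → govagi.

govagi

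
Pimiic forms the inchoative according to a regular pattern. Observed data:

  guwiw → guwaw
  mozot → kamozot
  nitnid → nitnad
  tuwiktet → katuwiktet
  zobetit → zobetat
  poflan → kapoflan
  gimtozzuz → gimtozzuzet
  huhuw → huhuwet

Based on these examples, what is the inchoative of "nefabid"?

nefabad

huhuw and guwiw both end in -w yet inflect differently (huhuwet, guwaw), so the final letter is not what conditions the rule; the last vowel is.
"nefabid" has last vowel 'i'. The stems whose last vowel is 'i' (zobetit → zobetat, nitnid → nitnad, guwiw → guwaw) change the last vowel to 'a'.
So nefabid → nefabad.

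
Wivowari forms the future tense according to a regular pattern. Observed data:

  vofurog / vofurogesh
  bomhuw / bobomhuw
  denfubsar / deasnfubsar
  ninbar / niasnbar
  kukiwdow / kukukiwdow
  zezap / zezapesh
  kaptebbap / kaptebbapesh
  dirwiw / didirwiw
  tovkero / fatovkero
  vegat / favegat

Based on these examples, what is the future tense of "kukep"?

kukepesh

denfubsar and vegat both have last vowel 'a' yet inflect differently (deasnfubsar, favegat), so the last vowel is not what conditions the rule; the final letter is.
"kukep" ends in -p. The stems ending in -p (zezap → zezapesh, kaptebbap → kaptebbapesh) add -esh.
The other patterns: stems ending in -w repeat the first consonant+vowel as a prefix; stems ending in -r insert -as- after the first vowel; stems ending in -o or -t add the prefix fa-.
So kukep → kukepesh.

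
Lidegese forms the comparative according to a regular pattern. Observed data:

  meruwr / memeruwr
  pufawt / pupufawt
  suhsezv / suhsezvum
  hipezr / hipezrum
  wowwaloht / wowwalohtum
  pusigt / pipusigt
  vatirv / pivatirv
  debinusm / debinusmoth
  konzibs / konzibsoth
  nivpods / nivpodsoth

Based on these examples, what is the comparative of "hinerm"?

pihinerm

meruwr and hipezr both end in -r yet inflect differently (memeruwr, hipezrum), so the final letter is not what conditions the rule; the second-to-last letter is.
"hinerm" has second-to-last letter 'r'. The one such stem in the data (vatirv → pivatirv) adds the prefix pi-, so the same rule applies.
So hinerm → pihinerm.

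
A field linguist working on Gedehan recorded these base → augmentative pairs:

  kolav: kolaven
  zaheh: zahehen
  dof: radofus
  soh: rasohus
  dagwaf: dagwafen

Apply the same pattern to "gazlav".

gazlaven

"gazlav" has 2 vowels. The stems with 2 vowels (zaheh → zahehen, kolav → kolaven, dagwaf → dagwafen) add -en.
So gazlav → gazlaven.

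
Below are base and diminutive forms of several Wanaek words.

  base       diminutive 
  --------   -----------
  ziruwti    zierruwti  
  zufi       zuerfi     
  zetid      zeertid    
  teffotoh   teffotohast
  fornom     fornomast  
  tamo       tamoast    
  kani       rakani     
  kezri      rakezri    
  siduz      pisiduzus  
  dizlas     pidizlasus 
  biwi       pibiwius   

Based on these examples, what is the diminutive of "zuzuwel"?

zuerzuwel

ziruwti and kani both end in -i yet inflect differently (zierruwti, rakani), so the final letter is not what conditions the rule; the first letter is.
"zuzuwel" begins with z-. The stems beginning with z- (ziruwti → zierruwti, zufi → zuerfi, zetid → zeertid) insert -er- after the first vowel.
So zuzuwel → zuerzuwel.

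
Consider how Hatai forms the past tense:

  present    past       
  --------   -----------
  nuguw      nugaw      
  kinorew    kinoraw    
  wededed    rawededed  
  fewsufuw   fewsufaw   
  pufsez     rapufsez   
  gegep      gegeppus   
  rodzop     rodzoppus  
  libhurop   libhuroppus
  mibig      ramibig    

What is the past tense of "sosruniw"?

sosrunaw

"sosruniw" ends in -w. The stems ending in -w (fewsufuw → fewsufaw, kinorew → kinoraw, nuguw → nugaw) change the last vowel to 'a'.
The other patterns: stems ending in -p double the final consonant and add -us; stems ending in -d, -g or -z add the prefix ra-.
So sosruniw → sosrunaw.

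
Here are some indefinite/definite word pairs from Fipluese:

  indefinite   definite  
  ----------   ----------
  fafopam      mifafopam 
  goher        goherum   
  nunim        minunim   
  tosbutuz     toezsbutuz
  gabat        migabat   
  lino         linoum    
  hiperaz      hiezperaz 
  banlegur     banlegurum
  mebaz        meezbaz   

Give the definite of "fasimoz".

faezsimoz

tosbutuz and banlegur both have last vowel 'u' yet inflect differently (toezsbutuz, banlegurum), so the last vowel is not what conditions the rule; the final letter is.
"fasimoz" ends in -z. The stems ending in -z (tosbutuz → toezsbutuz, mebaz → meezbaz, hiperaz → hiezperaz) insert -ez- after the first vowel.
The other patterns: stems ending in -o or -r add -um; stems ending in -m or -t add the prefix mi-.
So fasimoz → faezsimoz.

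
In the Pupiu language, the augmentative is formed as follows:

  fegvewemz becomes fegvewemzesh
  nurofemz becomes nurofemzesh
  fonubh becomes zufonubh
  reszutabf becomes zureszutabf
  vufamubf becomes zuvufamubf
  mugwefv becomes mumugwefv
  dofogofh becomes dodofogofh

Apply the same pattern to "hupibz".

zuhupibz

fonubh and dofogofh both end in -h yet inflect differently (zufonubh, dodofogofh), so the final letter is not what conditions the rule; the second-to-last letter is.
"hupibz" has second-to-last letter 'b'. The stems whose second-to-last letter is 'b' (fonubh → zufonubh, reszutabf → zureszutabf, vufamubf → zuvufamubf) add the prefix zu-.
The other patterns: stems whose second-to-last letter is 'm' add -esh; stems whose second-to-last letter is 'f' repeat the first consonant+vowel as a prefix.
So hupibz → zuhupibz.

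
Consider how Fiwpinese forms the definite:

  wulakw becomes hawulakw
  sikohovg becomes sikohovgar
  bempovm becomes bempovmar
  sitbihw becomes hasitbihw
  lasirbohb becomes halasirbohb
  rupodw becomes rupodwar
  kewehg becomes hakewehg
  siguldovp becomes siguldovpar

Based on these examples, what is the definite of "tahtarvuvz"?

rupodw and sitbihw both end in -w yet inflect differently (rupodwar, hasitbihw), so the final letter is not what conditions the rule; the second-to-last letter is.
"tahtarvuvz" has second-to-last letter 'v'. The stems whose second-to-last letter is 'v' (siguldovp → siguldovpar, bempovm → bempovmar, sikohovg → sikohovgar) add -ar.
So tahtarvuvz → tahtarvuvzar.

tahtarvuvzar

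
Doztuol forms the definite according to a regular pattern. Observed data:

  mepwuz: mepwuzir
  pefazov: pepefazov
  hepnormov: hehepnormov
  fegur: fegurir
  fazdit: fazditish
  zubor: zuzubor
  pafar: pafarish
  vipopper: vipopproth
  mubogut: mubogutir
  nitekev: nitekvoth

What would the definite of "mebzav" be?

zubor and fegur both end in -r yet inflect differently (zuzubor, fegurir), so the final letter is not what conditions the rule; the last vowel is.
"mebzav" has last vowel 'a'. The one such stem in the data (pafar → pafarish) adds -ish, so the same rule applies.
The other patterns: stems whose last vowel is 'o' repeat the first consonant+vowel as a prefix; stems whose last vowel is 'u' add -ir; stems whose last vowel is 'e' delete the last vowel and add -oth.
So mebzav → mebzavish.

mebzavish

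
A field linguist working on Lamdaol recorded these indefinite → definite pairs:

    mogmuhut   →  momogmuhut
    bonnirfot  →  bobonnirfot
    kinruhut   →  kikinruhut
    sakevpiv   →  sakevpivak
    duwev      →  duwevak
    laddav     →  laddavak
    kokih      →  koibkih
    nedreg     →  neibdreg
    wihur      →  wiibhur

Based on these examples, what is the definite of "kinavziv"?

sakevpiv and kokih both have last vowel 'i' yet inflect differently (sakevpivak, koibkih), so the last vowel is not what conditions the rule; the final letter is.
"kinavziv" ends in -v. The stems ending in -v (sakevpiv → sakevpivak, duwev → duwevak, laddav → laddavak) add -ak.
So kinavziv → kinavzivak.

kinavzivak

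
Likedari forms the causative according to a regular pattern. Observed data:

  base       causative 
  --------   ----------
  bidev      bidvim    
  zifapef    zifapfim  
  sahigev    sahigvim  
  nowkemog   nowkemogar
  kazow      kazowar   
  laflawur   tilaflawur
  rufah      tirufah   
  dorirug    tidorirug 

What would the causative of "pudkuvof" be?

pudkuvofar

"pudkuvof" has last vowel 'o'. The stems whose last vowel is 'o' (nowkemog → nowkemogar, kazow → kazowar) add -ar.
So pudkuvof → pudkuvofar.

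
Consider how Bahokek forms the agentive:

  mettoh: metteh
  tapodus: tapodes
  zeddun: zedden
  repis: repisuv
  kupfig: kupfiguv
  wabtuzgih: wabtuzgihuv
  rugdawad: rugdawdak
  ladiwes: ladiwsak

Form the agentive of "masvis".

tapodus and repis both end in -s yet inflect differently (tapodes, repisuv), so the final letter is not what conditions the rule; the last vowel is.
"masvis" has last vowel 'i'. The stems whose last vowel is 'i' (repis → repisuv, kupfig → kupfiguv, wabtuzgih → wabtuzgihuv) add -uv.
So masvis → masvisuv.

masvisuv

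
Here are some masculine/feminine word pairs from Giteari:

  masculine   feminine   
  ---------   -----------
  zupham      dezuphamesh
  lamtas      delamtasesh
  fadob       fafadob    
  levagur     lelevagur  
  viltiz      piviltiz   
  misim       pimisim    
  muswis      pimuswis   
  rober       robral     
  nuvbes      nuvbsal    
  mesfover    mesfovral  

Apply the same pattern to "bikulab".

zupham and misim both end in -m yet inflect differently (dezuphamesh, pimisim), so the final letter is not what conditions the rule; the last vowel is.
"bikulab" has last vowel 'a'. The stems whose last vowel is 'a' (zupham → dezuphamesh, lamtas → delamtasesh) add de- … -esh around the stem.
The other patterns: stems whose last vowel is 'o' or 'u' repeat the first consonant+vowel as a prefix; stems whose last vowel is 'i' add the prefix pi-; stems whose last vowel is 'e' delete the last vowel and add -al.
So bikulab → debikulabesh.

debikulabesh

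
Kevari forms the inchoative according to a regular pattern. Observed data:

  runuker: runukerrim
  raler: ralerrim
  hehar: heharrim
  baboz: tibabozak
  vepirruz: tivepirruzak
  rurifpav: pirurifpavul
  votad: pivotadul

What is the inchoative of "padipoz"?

hehar and rurifpav both have last vowel 'a' yet inflect differently (heharrim, pirurifpavul), so the last vowel is not what conditions the rule; the final letter is.
"padipoz" ends in -z. The stems ending in -z (baboz → tibabozak, vepirruz → tivepirruzak) add ti- … -ak around the stem.
The other patterns: stems ending in -r double the final consonant and add -im; stems ending in -d or -v add pi- … -ul around the stem.
So padipoz → tipadipozak.

tipadipozak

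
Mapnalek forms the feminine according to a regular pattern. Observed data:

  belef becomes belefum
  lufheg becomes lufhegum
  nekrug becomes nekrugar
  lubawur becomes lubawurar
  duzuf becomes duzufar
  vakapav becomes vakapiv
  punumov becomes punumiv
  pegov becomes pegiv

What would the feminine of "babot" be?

babit

lufheg and nekrug both end in -g yet inflect differently (lufhegum, nekrugar), so the final letter is not what conditions the rule; the last vowel is.
"babot" has last vowel 'o'. The stems whose last vowel is 'o' (punumov → punumiv, pegov → pegiv) change the last vowel to 'i'.
The other patterns: stems whose last vowel is 'e' add -um; stems whose last vowel is 'u' add -ar.
So babot → babit.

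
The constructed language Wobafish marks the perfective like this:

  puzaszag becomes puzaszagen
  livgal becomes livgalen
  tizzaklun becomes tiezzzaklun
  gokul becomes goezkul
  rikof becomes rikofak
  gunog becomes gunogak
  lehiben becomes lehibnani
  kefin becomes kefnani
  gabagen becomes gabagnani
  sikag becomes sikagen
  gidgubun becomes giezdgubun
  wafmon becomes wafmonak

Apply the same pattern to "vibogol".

"vibogol" has last vowel 'o'. The stems whose last vowel is 'o' (gunog → gunogak, wafmon → wafmonak, rikof → rikofak) add -ak.
The other patterns: stems whose last vowel is 'e' or 'i' delete the last vowel and add -ani; stems whose last vowel is 'a' add -en; stems whose last vowel is 'u' insert -ez- after the first vowel.
So vibogol → vibogolak.

vibogolak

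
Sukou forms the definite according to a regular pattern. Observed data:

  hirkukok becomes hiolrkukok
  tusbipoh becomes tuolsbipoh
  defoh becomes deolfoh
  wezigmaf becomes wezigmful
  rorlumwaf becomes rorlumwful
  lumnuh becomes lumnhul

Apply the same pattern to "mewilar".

mewilrul

"mewilar" has last vowel 'a'. The stems whose last vowel is 'a' (wezigmaf → wezigmful, rorlumwaf → rorlumwful) delete the last vowel and add -ul.
So mewilar → mewilrul.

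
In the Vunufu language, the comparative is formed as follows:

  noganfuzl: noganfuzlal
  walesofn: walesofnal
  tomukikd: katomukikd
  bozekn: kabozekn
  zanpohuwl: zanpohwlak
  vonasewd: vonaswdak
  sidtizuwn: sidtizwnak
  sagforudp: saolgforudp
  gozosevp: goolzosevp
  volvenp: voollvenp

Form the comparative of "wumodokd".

kawumodokd

walesofn and bozekn both end in -n yet inflect differently (walesofnal, kabozekn), so the final letter is not what conditions the rule; the second-to-last letter is.
"wumodokd" has second-to-last letter 'k'. The stems whose second-to-last letter is 'k' (tomukikd → katomukikd, bozekn → kabozekn) add the prefix ka-.
The other patterns: stems whose second-to-last letter is 'f' or 'z' add -al; stems whose second-to-last letter is 'w' delete the last vowel and add -ak; stems whose second-to-last letter is 'd', 'n' or 'v' insert -ol- after the first vowel.
So wumodokd → kawumodokd.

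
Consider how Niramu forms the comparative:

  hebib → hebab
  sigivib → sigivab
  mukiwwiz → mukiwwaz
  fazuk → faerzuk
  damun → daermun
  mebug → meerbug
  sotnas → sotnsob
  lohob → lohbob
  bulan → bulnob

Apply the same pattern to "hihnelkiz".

hebib and lohob both end in -b yet inflect differently (hebab, lohbob), so the final letter is not what conditions the rule; the last vowel is.
"hihnelkiz" has last vowel 'i'. The stems whose last vowel is 'i' (hebib → hebab, sigivib → sigivab, mukiwwiz → mukiwwaz) change the last vowel to 'a'.
The other patterns: stems whose last vowel is 'u' insert -er- after the first vowel; stems whose last vowel is 'a' or 'o' delete the last vowel and add -ob.
So hihnelkiz → hihnelkaz.

hihnelkaz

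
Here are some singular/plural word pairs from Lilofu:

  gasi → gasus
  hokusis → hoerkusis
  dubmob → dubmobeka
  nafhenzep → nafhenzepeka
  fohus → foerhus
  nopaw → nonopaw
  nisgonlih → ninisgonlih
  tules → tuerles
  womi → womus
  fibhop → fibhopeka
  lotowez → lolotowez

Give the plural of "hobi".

hobus

nafhenzep and tules both have last vowel 'e' yet inflect differently (nafhenzepeka, tuerles), so the last vowel is not what conditions the rule; the final letter is.
"hobi" ends in -i. The stems ending in -i (womi → womus, gasi → gasus) drop the final letter and add -us.
So hobi → hobus.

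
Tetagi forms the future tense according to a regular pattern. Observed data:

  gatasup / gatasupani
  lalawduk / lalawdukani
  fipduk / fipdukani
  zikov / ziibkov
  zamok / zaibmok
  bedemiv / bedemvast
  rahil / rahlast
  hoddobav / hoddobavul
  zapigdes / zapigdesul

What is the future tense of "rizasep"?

rizasepul

lalawduk and zamok both end in -k yet inflect differently (lalawdukani, zaibmok), so the final letter is not what conditions the rule; the last vowel is.
"rizasep" has last vowel 'e'. The one such stem in the data (zapigdes → zapigdesul) adds -ul, so the same rule applies.
So rizasep → rizasepul.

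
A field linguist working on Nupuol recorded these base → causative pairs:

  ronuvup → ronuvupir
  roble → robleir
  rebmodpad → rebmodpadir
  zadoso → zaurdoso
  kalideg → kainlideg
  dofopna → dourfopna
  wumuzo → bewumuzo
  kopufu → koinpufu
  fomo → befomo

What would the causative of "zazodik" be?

zadoso and wumuzo both end in -o yet inflect differently (zaurdoso, bewumuzo), so the final letter is not what conditions the rule; the first letter is.
"zazodik" begins with z-. The one such stem in the data (zadoso → zaurdoso) inserts -ur- after the first vowel (as does dofopna), so the same rule applies.
The other patterns: stems beginning with k- insert -in- after the first vowel; stems beginning with r- add -ir; stems beginning with f- or w- add the prefix be-.
So zazodik → zaurzodik.

zaurzodik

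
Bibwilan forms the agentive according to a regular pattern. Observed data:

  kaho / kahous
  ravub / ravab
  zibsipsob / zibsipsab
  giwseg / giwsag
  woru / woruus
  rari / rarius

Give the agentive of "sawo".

sawous

woru and ravub both have last vowel 'u' yet inflect differently (woruus, ravab), so the last vowel is not what conditions the rule; whether the stem ends in a vowel or a consonant is.
"sawo" ends in a vowel. The stems ending in a vowel (woru → woruus, kaho → kahous, rari → rarius) add -us.
The other pattern: stems ending in a consonant change the last vowel to 'a'.
So sawo → sawous.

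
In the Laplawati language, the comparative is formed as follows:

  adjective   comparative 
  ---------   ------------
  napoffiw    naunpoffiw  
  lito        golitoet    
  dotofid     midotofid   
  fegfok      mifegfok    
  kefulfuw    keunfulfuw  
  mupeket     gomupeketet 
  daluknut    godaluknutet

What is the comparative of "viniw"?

"viniw" ends in -w. The stems ending in -w (kefulfuw → keunfulfuw, napoffiw → naunpoffiw) insert -un- after the first vowel.
So viniw → viunniw.

viunniw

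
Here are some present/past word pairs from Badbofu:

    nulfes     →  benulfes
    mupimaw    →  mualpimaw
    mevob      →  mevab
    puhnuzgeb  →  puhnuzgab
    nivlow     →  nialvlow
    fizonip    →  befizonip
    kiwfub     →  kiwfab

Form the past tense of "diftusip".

bediftusip

mevob and nivlow both have last vowel 'o' yet inflect differently (mevab, nialvlow), so the last vowel is not what conditions the rule; the final letter is.
"diftusip" ends in -p. The one such stem in the data (fizonip → befizonip) adds the prefix be-, so the same rule applies.
So diftusip → bediftusip.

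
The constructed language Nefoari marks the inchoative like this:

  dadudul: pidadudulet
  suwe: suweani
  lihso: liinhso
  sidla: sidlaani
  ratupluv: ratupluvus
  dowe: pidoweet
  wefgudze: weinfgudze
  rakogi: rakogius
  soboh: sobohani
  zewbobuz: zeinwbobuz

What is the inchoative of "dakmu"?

dowe and suwe both end in -e yet inflect differently (pidoweet, suweani), so the final letter is not what conditions the rule; the first letter is.
"dakmu" begins with d-. The stems beginning with d- (dadudul → pidadudulet, dowe → pidoweet) add pi- … -et around the stem.
So dakmu → pidakmuet.

pidakmuet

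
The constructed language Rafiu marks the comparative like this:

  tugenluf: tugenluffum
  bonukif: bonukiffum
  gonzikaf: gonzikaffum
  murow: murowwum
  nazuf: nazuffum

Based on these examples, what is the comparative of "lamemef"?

lamemeffum

Every pair shown (tugenluf → tugenluffum, bonukif → bonukiffum, gonzikaf → gonzikaffum, …) follows the same rule: double the final consonant and add -um.
So lamemef → lamemeffum.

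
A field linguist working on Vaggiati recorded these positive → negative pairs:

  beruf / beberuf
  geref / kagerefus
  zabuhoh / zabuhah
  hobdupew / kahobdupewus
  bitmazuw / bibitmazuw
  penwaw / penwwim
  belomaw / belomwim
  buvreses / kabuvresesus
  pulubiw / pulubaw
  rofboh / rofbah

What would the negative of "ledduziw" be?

ledduzaw

bitmazuw and penwaw both end in -w yet inflect differently (bibitmazuw, penwwim), so the final letter is not what conditions the rule; the last vowel is.
"ledduziw" has last vowel 'i'. The one such stem in the data (pulubiw → pulubaw) changes the last vowel to 'a' (as do zabuhoh, rofboh), so the same rule applies.
The other patterns: stems whose last vowel is 'u' repeat the first consonant+vowel as a prefix; stems whose last vowel is 'a' delete the last vowel and add -im; stems whose last vowel is 'e' add ka- … -us around the stem.
So ledduziw → ledduzaw.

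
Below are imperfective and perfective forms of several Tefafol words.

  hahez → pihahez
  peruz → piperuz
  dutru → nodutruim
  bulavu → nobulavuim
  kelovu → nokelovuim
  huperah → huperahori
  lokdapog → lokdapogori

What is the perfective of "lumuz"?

pilumuz

kelovu and peruz both have last vowel 'u' yet inflect differently (nokelovuim, piperuz), so the last vowel is not what conditions the rule; the final letter is.
"lumuz" ends in -z. The stems ending in -z (hahez → pihahez, peruz → piperuz) add the prefix pi-.
So lumuz → pilumuz.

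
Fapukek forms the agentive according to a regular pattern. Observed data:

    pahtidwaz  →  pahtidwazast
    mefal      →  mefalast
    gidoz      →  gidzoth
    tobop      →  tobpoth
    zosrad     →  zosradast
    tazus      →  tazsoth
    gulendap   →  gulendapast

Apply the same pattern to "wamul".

wamloth

"wamul" has last vowel 'u'. The one such stem in the data (tazus → tazsoth) deletes the last vowel and adds -oth (as do tobop, gidoz), so the same rule applies.
The other pattern: stems whose last vowel is 'a' add -ast.
So wamul → wamloth.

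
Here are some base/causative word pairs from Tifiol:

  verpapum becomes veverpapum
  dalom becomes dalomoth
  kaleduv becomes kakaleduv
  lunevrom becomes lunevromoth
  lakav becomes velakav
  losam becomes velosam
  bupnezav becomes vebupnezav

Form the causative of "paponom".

"paponom" has last vowel 'o'. The stems whose last vowel is 'o' (dalom → dalomoth, lunevrom → lunevromoth) add -oth.
So paponom → paponomoth.

paponomoth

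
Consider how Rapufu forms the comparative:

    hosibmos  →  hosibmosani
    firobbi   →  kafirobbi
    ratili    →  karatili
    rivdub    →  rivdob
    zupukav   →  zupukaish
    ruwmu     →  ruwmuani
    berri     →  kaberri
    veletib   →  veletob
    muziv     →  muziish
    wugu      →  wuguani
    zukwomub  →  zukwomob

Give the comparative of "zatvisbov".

"zatvisbov" ends in -v. The stems ending in -v (zupukav → zupukaish, muziv → muziish) drop the final letter and add -ish.
So zatvisbov → zatvisboish.

zatvisboish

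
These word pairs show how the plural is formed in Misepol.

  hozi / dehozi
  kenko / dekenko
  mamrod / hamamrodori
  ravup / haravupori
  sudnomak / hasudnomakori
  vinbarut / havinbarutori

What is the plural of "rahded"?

harahdedori

kenko and mamrod both have last vowel 'o' yet inflect differently (dekenko, hamamrodori), so the last vowel is not what conditions the rule; whether the stem ends in a vowel or a consonant is.
"rahded" ends in a consonant. The stems ending in a consonant (mamrod → hamamrodori, ravup → haravupori, sudnomak → hasudnomakori) add ha- … -ori around the stem.
So rahded → harahdedori.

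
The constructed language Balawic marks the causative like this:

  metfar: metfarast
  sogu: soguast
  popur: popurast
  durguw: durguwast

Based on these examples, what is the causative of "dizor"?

Every pair shown (metfar → metfarast, sogu → soguast, popur → popurast, …) follows the same rule: add -ast.
So dizor → dizorast.

dizorast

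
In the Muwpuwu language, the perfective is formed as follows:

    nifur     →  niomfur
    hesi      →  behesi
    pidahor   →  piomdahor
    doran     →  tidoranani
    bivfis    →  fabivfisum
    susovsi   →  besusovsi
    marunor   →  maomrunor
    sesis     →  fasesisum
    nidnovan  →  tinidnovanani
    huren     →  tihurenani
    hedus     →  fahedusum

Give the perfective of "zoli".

bezoli

"zoli" ends in -i. The stems ending in -i (susovsi → besusovsi, hesi → behesi) add the prefix be-.
So zoli → bezoli.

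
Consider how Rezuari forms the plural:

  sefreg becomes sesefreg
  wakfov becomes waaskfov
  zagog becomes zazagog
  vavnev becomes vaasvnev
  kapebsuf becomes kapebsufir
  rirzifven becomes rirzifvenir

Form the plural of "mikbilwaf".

mikbilwafir

"mikbilwaf" ends in -f. The one such stem in the data (kapebsuf → kapebsufir) adds -ir, so the same rule applies.
The other patterns: stems ending in -g repeat the first consonant+vowel as a prefix; stems ending in -v insert -as- after the first vowel.
So mikbilwaf → mikbilwafir.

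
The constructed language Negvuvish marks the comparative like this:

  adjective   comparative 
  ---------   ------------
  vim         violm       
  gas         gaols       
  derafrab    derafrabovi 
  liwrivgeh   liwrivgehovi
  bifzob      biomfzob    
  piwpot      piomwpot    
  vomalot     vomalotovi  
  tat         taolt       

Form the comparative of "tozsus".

"tozsus" has 2 vowels. The stems with 2 vowels (piwpot → piomwpot, bifzob → biomfzob) insert -om- after the first vowel.
So tozsus → toomzsus.

toomzsus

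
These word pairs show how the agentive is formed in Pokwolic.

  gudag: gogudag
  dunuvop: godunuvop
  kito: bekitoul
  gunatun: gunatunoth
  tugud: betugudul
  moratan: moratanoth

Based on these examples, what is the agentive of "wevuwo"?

moratan and gudag both have last vowel 'a' yet inflect differently (moratanoth, gogudag), so the last vowel is not what conditions the rule; the final letter is.
"wevuwo" ends in -o. The one such stem in the data (kito → bekitoul) adds be- … -ul around the stem, so the same rule applies.
So wevuwo → bewevuwoul.

bewevuwoul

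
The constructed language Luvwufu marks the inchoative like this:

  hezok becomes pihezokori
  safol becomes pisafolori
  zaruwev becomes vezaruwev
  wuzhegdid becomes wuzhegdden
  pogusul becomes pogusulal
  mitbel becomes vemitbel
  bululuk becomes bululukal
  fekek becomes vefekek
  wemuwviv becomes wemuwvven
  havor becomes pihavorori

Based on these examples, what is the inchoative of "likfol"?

pilikfolori

"likfol" has last vowel 'o'. The stems whose last vowel is 'o' (havor → pihavorori, hezok → pihezokori, safol → pisafolori) add pi- … -ori around the stem.
The other patterns: stems whose last vowel is 'e' add the prefix ve-; stems whose last vowel is 'i' delete the last vowel and add -en; stems whose last vowel is 'u' add -al.
So likfol → pilikfolori.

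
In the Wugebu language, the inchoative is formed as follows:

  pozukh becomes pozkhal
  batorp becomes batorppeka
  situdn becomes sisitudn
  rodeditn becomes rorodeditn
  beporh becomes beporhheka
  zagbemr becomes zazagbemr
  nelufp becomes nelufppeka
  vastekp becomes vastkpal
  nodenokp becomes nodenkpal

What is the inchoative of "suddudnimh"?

susuddudnimh

"suddudnimh" has second-to-last letter 'm'. The one such stem in the data (zagbemr → zazagbemr) repeats the first consonant+vowel as a prefix (as do situdn, rodeditn), so the same rule applies.
So suddudnimh → susuddudnimh.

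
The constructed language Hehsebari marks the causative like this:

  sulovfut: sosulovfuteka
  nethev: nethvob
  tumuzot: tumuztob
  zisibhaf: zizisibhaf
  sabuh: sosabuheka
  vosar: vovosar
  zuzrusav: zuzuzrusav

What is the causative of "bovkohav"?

bobovkohav

"bovkohav" has last vowel 'a'. The stems whose last vowel is 'a' (zisibhaf → zizisibhaf, vosar → vovosar, zuzrusav → zuzuzrusav) repeat the first consonant+vowel as a prefix.
So bovkohav → bobovkohav.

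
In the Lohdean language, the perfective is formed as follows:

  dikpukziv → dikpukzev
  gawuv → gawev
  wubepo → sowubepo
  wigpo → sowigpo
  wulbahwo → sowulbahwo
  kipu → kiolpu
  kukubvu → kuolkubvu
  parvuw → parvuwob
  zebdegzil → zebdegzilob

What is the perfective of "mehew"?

mehewob

gawuv and kipu both have last vowel 'u' yet inflect differently (gawev, kiolpu), so the last vowel is not what conditions the rule; the final letter is.
"mehew" ends in -w. The one such stem in the data (parvuw → parvuwob) adds -ob, so the same rule applies.
So mehew → mehewob.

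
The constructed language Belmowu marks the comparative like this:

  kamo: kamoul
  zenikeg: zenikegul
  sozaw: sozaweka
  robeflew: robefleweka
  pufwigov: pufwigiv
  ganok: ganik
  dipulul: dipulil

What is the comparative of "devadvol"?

zenikeg and robeflew both have last vowel 'e' yet inflect differently (zenikegul, robefleweka), so the last vowel is not what conditions the rule; the final letter is.
"devadvol" ends in -l. The one such stem in the data (dipulul → dipulil) changes the last vowel to 'i' (as do pufwigov, ganok), so the same rule applies.
So devadvol → devadvil.

devadvil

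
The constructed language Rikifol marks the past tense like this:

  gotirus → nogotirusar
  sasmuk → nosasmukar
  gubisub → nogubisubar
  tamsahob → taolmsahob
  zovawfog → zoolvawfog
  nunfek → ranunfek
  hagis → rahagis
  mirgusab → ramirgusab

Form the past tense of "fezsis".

gubisub and tamsahob both end in -b yet inflect differently (nogubisubar, taolmsahob), so the final letter is not what conditions the rule; the last vowel is.
"fezsis" has last vowel 'i'. The one such stem in the data (hagis → rahagis) adds the prefix ra-, so the same rule applies.
So fezsis → rafezsis.

rafezsis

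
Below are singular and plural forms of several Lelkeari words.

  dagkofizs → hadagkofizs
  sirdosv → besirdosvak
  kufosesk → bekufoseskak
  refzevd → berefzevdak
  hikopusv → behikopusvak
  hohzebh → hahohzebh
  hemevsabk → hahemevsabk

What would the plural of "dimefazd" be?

hemevsabk and kufosesk both end in -k yet inflect differently (hahemevsabk, bekufoseskak), so the final letter is not what conditions the rule; the second-to-last letter is.
"dimefazd" has second-to-last letter 'z'. The one such stem in the data (dagkofizs → hadagkofizs) adds the prefix ha-, so the same rule applies.
So dimefazd → hadimefazd.

hadimefazd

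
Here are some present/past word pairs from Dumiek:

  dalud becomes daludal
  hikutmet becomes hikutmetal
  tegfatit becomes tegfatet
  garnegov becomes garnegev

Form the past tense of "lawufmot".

lawufmet

"lawufmot" has last vowel 'o'. The one such stem in the data (garnegov → garnegev) changes the last vowel to 'e' (as does tegfatit), so the same rule applies.
So lawufmot → lawufmet.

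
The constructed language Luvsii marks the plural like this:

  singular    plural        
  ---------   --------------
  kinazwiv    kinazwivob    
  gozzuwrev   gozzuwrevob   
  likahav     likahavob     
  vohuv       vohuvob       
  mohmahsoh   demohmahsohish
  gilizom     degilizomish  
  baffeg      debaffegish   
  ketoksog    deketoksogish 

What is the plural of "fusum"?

defusumish

gozzuwrev and baffeg both have last vowel 'e' yet inflect differently (gozzuwrevob, debaffegish), so the last vowel is not what conditions the rule; the final letter is.
"fusum" ends in -m. The one such stem in the data (gilizom → degilizomish) adds de- … -ish around the stem, so the same rule applies.
The other pattern: stems ending in -v add -ob.
So fusum → defusumish.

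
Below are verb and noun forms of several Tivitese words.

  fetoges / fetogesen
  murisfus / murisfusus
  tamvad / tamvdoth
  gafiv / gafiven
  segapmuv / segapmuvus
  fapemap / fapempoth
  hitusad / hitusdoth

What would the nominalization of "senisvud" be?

gafiv and segapmuv both end in -v yet inflect differently (gafiven, segapmuvus), so the final letter is not what conditions the rule; the last vowel is.
"senisvud" has last vowel 'u'. The stems whose last vowel is 'u' (segapmuv → segapmuvus, murisfus → murisfusus) add -us.
So senisvud → senisvudus.

senisvudus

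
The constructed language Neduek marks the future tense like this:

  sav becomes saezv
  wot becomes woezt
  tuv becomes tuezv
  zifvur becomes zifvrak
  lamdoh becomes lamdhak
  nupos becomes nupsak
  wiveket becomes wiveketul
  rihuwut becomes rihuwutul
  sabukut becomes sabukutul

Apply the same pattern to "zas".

wot and wiveket both end in -t yet inflect differently (woezt, wiveketul), so the final letter is not what conditions the rule; the number of vowels is.
"zas" has 1 vowel. The stems with 1 vowel (sav → saezv, wot → woezt, tuv → tuezv) insert -ez- after the first vowel.
The other patterns: stems with 2 vowels delete the last vowel and add -ak; stems with 3 vowels add -ul.
So zas → zaezs.

zaezs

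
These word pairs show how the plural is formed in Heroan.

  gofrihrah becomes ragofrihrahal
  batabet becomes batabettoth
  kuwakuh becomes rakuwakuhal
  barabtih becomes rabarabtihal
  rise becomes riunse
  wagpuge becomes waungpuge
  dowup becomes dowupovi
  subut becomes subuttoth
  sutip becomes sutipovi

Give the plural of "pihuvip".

kuwakuh and subut both have last vowel 'u' yet inflect differently (rakuwakuhal, subuttoth), so the last vowel is not what conditions the rule; the final letter is.
"pihuvip" ends in -p. The stems ending in -p (dowup → dowupovi, sutip → sutipovi) add -ovi.
So pihuvip → pihuvipovi.

pihuvipovi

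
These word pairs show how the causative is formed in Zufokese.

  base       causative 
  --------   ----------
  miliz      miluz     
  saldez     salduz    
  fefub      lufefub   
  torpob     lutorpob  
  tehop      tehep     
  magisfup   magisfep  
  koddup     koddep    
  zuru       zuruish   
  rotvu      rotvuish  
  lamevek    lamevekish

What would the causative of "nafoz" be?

"nafoz" ends in -z. The stems ending in -z (miliz → miluz, saldez → salduz) change the last vowel to 'u'.
So nafoz → nafuz.

nafuz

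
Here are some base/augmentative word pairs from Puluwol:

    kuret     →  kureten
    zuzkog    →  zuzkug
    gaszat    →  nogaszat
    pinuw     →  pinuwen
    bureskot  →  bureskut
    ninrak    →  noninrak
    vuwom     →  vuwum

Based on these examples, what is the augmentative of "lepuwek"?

lepuweken

"lepuwek" has last vowel 'e'. The one such stem in the data (kuret → kureten) adds -en, so the same rule applies.
The other patterns: stems whose last vowel is 'a' add the prefix no-; stems whose last vowel is 'o' change the last vowel to 'u'.
So lepuwek → lepuweken.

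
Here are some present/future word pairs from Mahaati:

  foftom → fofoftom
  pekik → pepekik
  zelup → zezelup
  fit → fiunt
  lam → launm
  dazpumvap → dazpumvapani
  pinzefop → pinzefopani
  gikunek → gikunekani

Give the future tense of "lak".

"lak" has 1 vowel. The stems with 1 vowel (lam → launm, fit → fiunt) insert -un- after the first vowel.
The other patterns: stems with 2 vowels repeat the first consonant+vowel as a prefix; stems with 3 vowels add -ani.
So lak → launk.

launk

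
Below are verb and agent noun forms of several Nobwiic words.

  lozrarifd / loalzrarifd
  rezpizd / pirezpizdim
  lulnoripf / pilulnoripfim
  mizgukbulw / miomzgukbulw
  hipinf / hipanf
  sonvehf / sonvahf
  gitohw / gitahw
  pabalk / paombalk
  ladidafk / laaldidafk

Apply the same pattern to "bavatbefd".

baalvatbefd

sonvehf and lulnoripf both end in -f yet inflect differently (sonvahf, pilulnoripfim), so the final letter is not what conditions the rule; the second-to-last letter is.
"bavatbefd" has second-to-last letter 'f'. The stems whose second-to-last letter is 'f' (lozrarifd → loalzrarifd, ladidafk → laaldidafk) insert -al- after the first vowel.
So bavatbefd → baalvatbefd.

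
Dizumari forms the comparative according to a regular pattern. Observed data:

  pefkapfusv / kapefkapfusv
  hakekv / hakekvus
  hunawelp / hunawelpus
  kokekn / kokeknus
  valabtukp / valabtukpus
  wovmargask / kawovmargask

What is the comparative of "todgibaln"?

pefkapfusv and hakekv both end in -v yet inflect differently (kapefkapfusv, hakekvus), so the final letter is not what conditions the rule; the second-to-last letter is.
"todgibaln" has second-to-last letter 'l'. The one such stem in the data (hunawelp → hunawelpus) adds -us, so the same rule applies.
So todgibaln → todgibalnus.

todgibalnus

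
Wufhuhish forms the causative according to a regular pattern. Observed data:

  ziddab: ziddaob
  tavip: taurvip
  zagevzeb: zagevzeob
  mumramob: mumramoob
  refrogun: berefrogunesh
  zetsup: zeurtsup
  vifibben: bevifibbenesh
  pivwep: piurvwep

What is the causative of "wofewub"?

"wofewub" ends in -b. The stems ending in -b (mumramob → mumramoob, zagevzeb → zagevzeob, ziddab → ziddaob) drop the final letter and add -ob.
The other patterns: stems ending in -p insert -ur- after the first vowel; stems ending in -n add be- … -esh around the stem.
So wofewub → wofewuob.

wofewuob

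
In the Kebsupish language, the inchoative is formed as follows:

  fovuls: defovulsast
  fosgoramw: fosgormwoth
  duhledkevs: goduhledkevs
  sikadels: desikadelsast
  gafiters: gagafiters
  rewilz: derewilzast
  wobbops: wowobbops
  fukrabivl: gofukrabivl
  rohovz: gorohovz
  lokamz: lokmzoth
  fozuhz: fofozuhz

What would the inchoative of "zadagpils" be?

dezadagpilsast

duhledkevs and sikadels both end in -s yet inflect differently (goduhledkevs, desikadelsast), so the final letter is not what conditions the rule; the second-to-last letter is.
"zadagpils" has second-to-last letter 'l'. The stems whose second-to-last letter is 'l' (sikadels → desikadelsast, rewilz → derewilzast, fovuls → defovulsast) add de- … -ast around the stem.
The other patterns: stems whose second-to-last letter is 'v' add the prefix go-; stems whose second-to-last letter is 'm' delete the last vowel and add -oth; stems whose second-to-last letter is 'h', 'p' or 'r' repeat the first consonant+vowel as a prefix.
So zadagpils → dezadagpilsast.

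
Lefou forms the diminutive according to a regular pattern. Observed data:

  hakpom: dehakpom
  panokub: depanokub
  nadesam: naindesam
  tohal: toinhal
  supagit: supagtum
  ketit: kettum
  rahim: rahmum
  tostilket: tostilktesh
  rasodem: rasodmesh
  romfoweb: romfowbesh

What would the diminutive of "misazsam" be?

miinsazsam

hakpom and nadesam both end in -m yet inflect differently (dehakpom, naindesam), so the final letter is not what conditions the rule; the last vowel is.
"misazsam" has last vowel 'a'. The stems whose last vowel is 'a' (nadesam → naindesam, tohal → toinhal) insert -in- after the first vowel.
The other patterns: stems whose last vowel is 'o' or 'u' add the prefix de-; stems whose last vowel is 'i' delete the last vowel and add -um; stems whose last vowel is 'e' delete the last vowel and add -esh.
So misazsam → miinsazsam.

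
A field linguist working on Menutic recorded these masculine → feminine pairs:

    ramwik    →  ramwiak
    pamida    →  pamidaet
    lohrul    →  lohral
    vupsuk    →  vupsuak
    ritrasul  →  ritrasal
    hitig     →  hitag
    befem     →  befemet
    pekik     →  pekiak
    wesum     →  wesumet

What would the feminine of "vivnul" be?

"vivnul" ends in -l. The stems ending in -l (lohrul → lohral, ritrasul → ritrasal) change the last vowel to 'a'.
So vivnul → vivnal.

vivnal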